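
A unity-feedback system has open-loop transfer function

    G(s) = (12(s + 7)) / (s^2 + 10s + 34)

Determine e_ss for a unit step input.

G(s) has no poles at the origin.
This is a Type 0 system. Kp = lim_{s→0} G(s) = 84/34 = 42/17.
e_ss = 1/(1 + Kp) = 1/(1 + 42/17) = 17/59 ≈ 0.2881.

e_ss = 0.2881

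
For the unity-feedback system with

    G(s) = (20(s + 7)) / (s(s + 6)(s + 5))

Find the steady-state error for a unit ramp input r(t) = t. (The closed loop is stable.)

G(s) has one pole at the origin.
This is a Type 1 system. Kv = lim_{s→0} s·G(s) = 140/30 = 14/3.
e_ss = 1/Kv = 1/(14/3) = 3/14 ≈ 0.2143.

e_ss = 0.2143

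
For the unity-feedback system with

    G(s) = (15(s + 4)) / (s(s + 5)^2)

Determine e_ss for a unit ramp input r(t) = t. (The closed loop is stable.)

e_ss = 0.4167

G(s) has one pole at the origin.
This is a Type 1 system. Kv = lim_{s→0} s·G(s) = 60/25 = 12/5.
e_ss = 1/Kv = 1/(12/5) = 5/12 ≈ 0.4167.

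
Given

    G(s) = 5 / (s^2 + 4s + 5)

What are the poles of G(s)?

s = -2 + j, -2 - j

The poles are the roots of the denominator s^2 + 4s + 5 = 0.
Using the quadratic formula: s = (-4 ± √(-4))/2 = -2 ± 1j.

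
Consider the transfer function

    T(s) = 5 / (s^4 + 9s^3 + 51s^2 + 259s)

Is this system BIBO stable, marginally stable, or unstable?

marginally stable

The denominator s^4 + 9s^3 + 51s^2 + 259s factors as s(s^2 + 2s + 37)(s + 7), giving poles at s = 0, -1 ± 6j, -7.
Since the simple pole(s) at s = 0 lie on the jω-axis with none in the right half-plane, the system is marginally stable.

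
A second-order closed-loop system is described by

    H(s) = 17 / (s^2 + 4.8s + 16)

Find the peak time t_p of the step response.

Comparing s^2 + 4.8s + 16 to s^2 + 2ζωₙs + ωₙ²: ωₙ = 4 rad/s and ζ = 4.8/(2·4) = 0.6.
ζωₙ = 4.8/2 = 2.4, so ω_d = ωₙ√(1−ζ²) = √(ωₙ² − (ζωₙ)²) = √(16 − 2.4²) = √10.24 = 3.200 rad/s.
t_p = π/ω_d = π/3.200 ≈ 0.9817 s.

t_p ≈ 0.9817 s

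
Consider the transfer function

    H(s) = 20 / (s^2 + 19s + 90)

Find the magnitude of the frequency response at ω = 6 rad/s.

|H(j6)| ≈ 0.1586

Substitute s = j6: numerator = 20, denominator = 54 + j114.
|H(j6)| = |20| / |54 + j114| = 20 / 126.14 ≈ 0.1586.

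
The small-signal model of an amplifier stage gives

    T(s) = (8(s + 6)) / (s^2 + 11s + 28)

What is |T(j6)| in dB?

|T(j6)|_dB ≈ 0.181 dB

Substitute s = j6: numerator = 48 + j48, denominator = -8 + j66.
|T(j6)| = |48 + j48| / |-8 + j66| = 67.882 / 66.483 ≈ 1.021.
In decibels: 20·log₁₀(1.021) ≈ 0.181 dB.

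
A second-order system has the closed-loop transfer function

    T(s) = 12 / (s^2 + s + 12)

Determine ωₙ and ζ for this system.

Compare the denominator to the standard form s^2 + 2ζωₙs + ωₙ².
ωₙ² = 12, so ωₙ = √12 ≈ 3.464 rad/s.
2ζωₙ = 1, so ζ = 1/(2·√12) ≈ 0.1443.

ωₙ ≈ 3.464 rad/s, ζ ≈ 0.1443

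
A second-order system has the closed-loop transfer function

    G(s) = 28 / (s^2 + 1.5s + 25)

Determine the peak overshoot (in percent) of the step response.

Comparing s^2 + 1.5s + 25 to s^2 + 2ζωₙs + ωₙ²: ωₙ = 5 rad/s and ζ = 1.5/(2·5) = 0.15.
%OS = 100·exp(−πζ/√(1−ζ²)) = 100·exp(−π·0.15/√(1−0.15²)) ≈ 62.1%.

%OS ≈ 62.1%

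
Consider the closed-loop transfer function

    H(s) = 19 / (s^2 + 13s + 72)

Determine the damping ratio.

Compare the denominator to the standard form s^2 + 2ζωₙs + ωₙ².
ωₙ² = 72, so ωₙ = √72 ≈ 8.485 rad/s.
2ζωₙ = 13, so ζ = 13/(2·√72) ≈ 0.7660.

ζ ≈ 0.7660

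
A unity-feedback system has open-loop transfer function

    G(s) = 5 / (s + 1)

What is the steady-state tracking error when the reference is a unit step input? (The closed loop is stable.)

G(s) has no poles at the origin.
This is a Type 0 system. Kp = lim_{s→0} G(s) = 5/1.
e_ss = 1/(1 + Kp) = 1/(1 + 5) = 1/6 ≈ 0.1667.

e_ss = 0.1667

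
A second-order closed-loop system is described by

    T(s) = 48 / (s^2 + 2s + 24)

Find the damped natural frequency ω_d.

Comparing s^2 + 2s + 24 to s^2 + 2ζωₙs + ωₙ²: ωₙ = √24 ≈ 4.899 rad/s and ζ = 2/(2·√24) ≈ 0.2041.
ζωₙ = 2/2 = 1, so ω_d = ωₙ√(1−ζ²) = √(ωₙ² − (ζωₙ)²) = √(24 − 1²) = √23 ≈ 4.796 rad/s.

ω_d ≈ 4.796 rad/s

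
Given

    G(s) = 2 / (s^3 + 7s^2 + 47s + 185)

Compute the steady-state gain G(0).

G(0) = 2/185 ≈ 0.01081

Set s = 0: G(0) = (2) / (185) = 2/185.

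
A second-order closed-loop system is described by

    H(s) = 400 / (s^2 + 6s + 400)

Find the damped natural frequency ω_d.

Comparing s^2 + 6s + 400 to s^2 + 2ζωₙs + ωₙ²: ωₙ = 20 rad/s and ζ = 6/(2·20) = 0.15.
ζωₙ = 6/2 = 3, so ω_d = ωₙ√(1−ζ²) = √(ωₙ² − (ζωₙ)²) = √(400 − 3²) = √391 ≈ 19.77 rad/s.

ω_d ≈ 19.77 rad/s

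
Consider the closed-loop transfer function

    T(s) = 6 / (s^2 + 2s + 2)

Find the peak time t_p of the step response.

t_p ≈ 3.142 s

Comparing s^2 + 2s + 2 to s^2 + 2ζωₙs + ωₙ²: ωₙ = √2 ≈ 1.414 rad/s and ζ = 2/(2·√2) ≈ 0.7071.
ζωₙ = 2/2 = 1, so ω_d = ωₙ√(1−ζ²) = √(ωₙ² − (ζωₙ)²) = √(2 − 1²) = √1 = 1 rad/s.
t_p = π/ω_d = π/1 ≈ 3.142 s.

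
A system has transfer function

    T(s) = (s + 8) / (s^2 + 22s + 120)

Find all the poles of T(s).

The poles are the roots of the denominator s^2 + 22s + 120 = 0.
Factoring: (s + 10)(s + 12) = 0, so s = -10 and s = -12.

s = -10, -12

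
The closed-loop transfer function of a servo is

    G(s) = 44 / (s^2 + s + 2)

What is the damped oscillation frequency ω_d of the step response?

ω_d ≈ 1.323 rad/s

Comparing s^2 + s + 2 to s^2 + 2ζωₙs + ωₙ²: ωₙ = √2 ≈ 1.414 rad/s and ζ = 1/(2·√2) ≈ 0.3536.
ζωₙ = 1/2 = 0.5, so ω_d = ωₙ√(1−ζ²) = √(ωₙ² − (ζωₙ)²) = √(2 − 0.5²) = √1.75 ≈ 1.323 rad/s.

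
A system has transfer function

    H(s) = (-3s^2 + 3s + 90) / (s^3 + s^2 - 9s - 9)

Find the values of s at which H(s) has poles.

s = -1, -3, 3

The poles are the roots of the denominator s^3 + s^2 - 9s - 9 = 0.
Trying s = -1: the polynomial evaluates to 0, so (s + 1) is a factor.
Dividing out leaves s^2 - 9 = 0.
Factoring the quadratic: (s + 3)(s - 3) = 0.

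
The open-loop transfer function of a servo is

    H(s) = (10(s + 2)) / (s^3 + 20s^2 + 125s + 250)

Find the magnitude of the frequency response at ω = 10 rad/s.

|H(j10)| ≈ 0.05769

Substitute s = j10: numerator = 20 + j100, denominator = -1750 + j250.
|H(j10)| = |20 + j100| / |-1750 + j250| = 101.98 / 1767.8 ≈ 0.05769.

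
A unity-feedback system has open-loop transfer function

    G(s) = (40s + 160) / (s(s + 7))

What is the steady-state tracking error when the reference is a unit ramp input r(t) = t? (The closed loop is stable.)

G(s) has one pole at the origin.
This is a Type 1 system. Kv = lim_{s→0} s·G(s) = 160/7.
e_ss = 1/Kv = 1/(160/7) = 7/160 ≈ 0.04375.

e_ss = 0.04375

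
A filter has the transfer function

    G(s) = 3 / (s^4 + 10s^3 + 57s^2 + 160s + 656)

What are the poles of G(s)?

s = 4j, -4j, -5 + 4j, -5 - 4j

The poles are the roots of the denominator s^4 + 10s^3 + 57s^2 + 160s + 656 = 0.
No real roots exist; factor into two real quadratics: (s^2 + 16)(s^2 + 10s + 41) = 0.
Each quadratic gives a conjugate pair via the quadratic formula.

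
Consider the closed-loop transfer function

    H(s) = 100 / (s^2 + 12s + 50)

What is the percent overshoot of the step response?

Comparing s^2 + 12s + 50 to s^2 + 2ζωₙs + ωₙ²: ωₙ = √50 ≈ 7.071 rad/s and ζ = 12/(2·√50) ≈ 0.8485.
%OS = 100·exp(−πζ/√(1−ζ²)) = 100·exp(−π·0.8485/√(1−0.8485²)) ≈ 0.649%.

%OS ≈ 0.649%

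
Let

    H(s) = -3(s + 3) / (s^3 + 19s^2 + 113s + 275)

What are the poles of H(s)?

The poles are the roots of the denominator s^3 + 19s^2 + 113s + 275 = 0.
Trying s = -11: the polynomial evaluates to 0, so (s + 11) is a factor.
Dividing out leaves s^2 + 8s + 25 = 0.
The quadratic formula then gives s = -4 ± 3j.

s = -4 ± 3j, -11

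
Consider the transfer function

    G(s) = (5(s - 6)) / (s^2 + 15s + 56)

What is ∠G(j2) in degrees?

∠G(j2) ≈ 131.6°

At s = j2: numerator = -30 + j10, denominator = 52 + j30.
∠G = ∠num − ∠den = 161.57° − (29.982°) = 131.6°.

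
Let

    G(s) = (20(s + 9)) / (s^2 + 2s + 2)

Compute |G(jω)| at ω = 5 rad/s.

Substitute s = j5: numerator = 180 + j100, denominator = -23 + j10.
|G(j5)| = |180 + j100| / |-23 + j10| = 205.91 / 25.080 ≈ 8.210.

|G(j5)| ≈ 8.210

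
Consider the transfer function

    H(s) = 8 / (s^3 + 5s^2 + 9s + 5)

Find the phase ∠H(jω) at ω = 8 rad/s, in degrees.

At s = j8: numerator = 8, denominator = -315 - j440.
∠H = ∠num − ∠den = 0° − (-125.60°) = 125.6°.

∠H(j8) ≈ 125.6°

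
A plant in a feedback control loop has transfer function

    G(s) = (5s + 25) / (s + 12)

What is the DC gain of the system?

Set s = 0: G(0) = (25) / (12) = 25/12.

G(0) = 25/12 ≈ 2.083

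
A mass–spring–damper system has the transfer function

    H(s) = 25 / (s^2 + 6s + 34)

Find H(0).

Set s = 0: H(0) = (25) / (34) = 25/34.

H(0) = 25/34 ≈ 0.7353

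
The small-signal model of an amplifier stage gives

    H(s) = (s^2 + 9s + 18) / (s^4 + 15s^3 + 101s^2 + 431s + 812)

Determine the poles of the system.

s = -2 ± 5j, -4, -7

The poles are the roots of the denominator s^4 + 15s^3 + 101s^2 + 431s + 812 = 0.
Trying s = -4: the polynomial evaluates to 0, so (s + 4) is a factor.
Dividing out leaves s^3 + 11s^2 + 57s + 203 = 0.
This factors further as (s^2 + 4s + 29)(s + 7) = 0.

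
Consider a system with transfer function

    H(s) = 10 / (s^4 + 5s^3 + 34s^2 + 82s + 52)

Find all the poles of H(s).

The poles are the roots of the denominator s^4 + 5s^3 + 34s^2 + 82s + 52 = 0.
Trying s = -2: the polynomial evaluates to 0, so (s + 2) is a factor.
Dividing out leaves s^3 + 3s^2 + 28s + 26 = 0.
This factors further as (s^2 + 2s + 26)(s + 1) = 0.

s = -1 + 5j, -1 - 5j, -2, -1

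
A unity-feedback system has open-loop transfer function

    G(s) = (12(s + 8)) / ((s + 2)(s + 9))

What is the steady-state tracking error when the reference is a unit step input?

G(s) has no poles at the origin.
This is a Type 0 system. Kp = lim_{s→0} G(s) = 96/18 = 16/3.
e_ss = 1/(1 + Kp) = 1/(1 + 16/3) = 3/19 ≈ 0.1579.

e_ss = 0.1579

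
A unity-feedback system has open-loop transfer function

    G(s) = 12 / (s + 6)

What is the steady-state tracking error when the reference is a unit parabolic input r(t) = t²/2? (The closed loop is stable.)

G(s) has no poles at the origin.
This is a Type 0 system; Ka = lim_{s→0} s^2·G(s) = 0, so the steady-state error for a parabola input is infinite.

e_ss = ∞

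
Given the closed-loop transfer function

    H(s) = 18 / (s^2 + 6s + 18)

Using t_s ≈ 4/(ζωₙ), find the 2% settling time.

t_s ≈ 1.333 s

Comparing s^2 + 6s + 18 to s^2 + 2ζωₙs + ωₙ²: ωₙ = √18 ≈ 4.243 rad/s and ζ = 6/(2·√18) ≈ 0.7071.
ζωₙ = 6/2 = 3, so t_s ≈ 4/(ζωₙ) = 4/3 ≈ 1.333 s.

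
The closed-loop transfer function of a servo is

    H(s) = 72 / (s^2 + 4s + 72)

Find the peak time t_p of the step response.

Comparing s^2 + 4s + 72 to s^2 + 2ζωₙs + ωₙ²: ωₙ = √72 ≈ 8.485 rad/s and ζ = 4/(2·√72) ≈ 0.2357.
ζωₙ = 4/2 = 2, so ω_d = ωₙ√(1−ζ²) = √(ωₙ² − (ζωₙ)²) = √(72 − 2²) = √68 ≈ 8.246 rad/s.
t_p = π/ω_d = π/8.246 ≈ 0.3810 s.

t_p ≈ 0.3810 s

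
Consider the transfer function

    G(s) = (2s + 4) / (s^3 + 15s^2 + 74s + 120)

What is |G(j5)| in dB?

Substitute s = j5: numerator = 4 + j10, denominator = -255 + j245.
|G(j5)| = |4 + j10| / |-255 + j245| = 10.770 / 353.62 ≈ 0.03046.
In decibels: 20·log₁₀(0.03046) ≈ -30.3 dB.

|G(j5)|_dB ≈ -30.3 dB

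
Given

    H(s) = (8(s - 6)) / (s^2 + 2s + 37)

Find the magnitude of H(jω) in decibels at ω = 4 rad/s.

|H(j4)|_dB ≈ 8.19 dB

Substitute s = j4: numerator = -48 + j32, denominator = 21 + j8.
|H(j4)| = |-48 + j32| / |21 + j8| = 57.689 / 22.472 ≈ 2.567.
In decibels: 20·log₁₀(2.567) ≈ 8.19 dB.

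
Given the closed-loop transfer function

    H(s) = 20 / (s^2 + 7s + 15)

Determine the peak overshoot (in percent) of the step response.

Comparing s^2 + 7s + 15 to s^2 + 2ζωₙs + ωₙ²: ωₙ = √15 ≈ 3.873 rad/s and ζ = 7/(2·√15) ≈ 0.9037.
%OS = 100·exp(−πζ/√(1−ζ²)) = 100·exp(−π·0.9037/√(1−0.9037²)) ≈ 0.132%.

%OS ≈ 0.132%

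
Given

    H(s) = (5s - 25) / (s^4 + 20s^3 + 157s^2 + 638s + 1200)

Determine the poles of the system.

The poles are the roots of the denominator s^4 + 20s^3 + 157s^2 + 638s + 1200 = 0.
Trying s = -8: the polynomial evaluates to 0, so (s + 8) is a factor.
Dividing out leaves s^3 + 12s^2 + 61s + 150 = 0.
This factors further as (s^2 + 6s + 25)(s + 6) = 0.

s = -3 + 4j, -3 - 4j, -8, -6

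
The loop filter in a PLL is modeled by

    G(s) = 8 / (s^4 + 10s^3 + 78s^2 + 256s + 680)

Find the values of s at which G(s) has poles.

s = -3 + 5j, -3 - 5j, -2 + 4j, -2 - 4j

The poles are the roots of the denominator s^4 + 10s^3 + 78s^2 + 256s + 680 = 0.
No real roots exist; factor into two real quadratics: (s^2 + 6s + 34)(s^2 + 4s + 20) = 0.
Each quadratic gives a conjugate pair via the quadratic formula.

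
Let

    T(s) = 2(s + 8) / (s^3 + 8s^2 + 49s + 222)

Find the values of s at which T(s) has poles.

s = -1 ± 6j, -6

The poles are the roots of the denominator s^3 + 8s^2 + 49s + 222 = 0.
Trying s = -6: the polynomial evaluates to 0, so (s + 6) is a factor.
Dividing out leaves s^2 + 2s + 37 = 0.
The quadratic formula then gives s = -1 ± 6j.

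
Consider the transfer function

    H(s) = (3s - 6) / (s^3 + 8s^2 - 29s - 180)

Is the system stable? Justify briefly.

unstable

The denominator s^3 + 8s^2 - 29s - 180 factors as (s - 5)(s + 9)(s + 4), giving poles at s = 5, -9, -4.
Since the pole(s) at s = 5 lie in the right half-plane, the system is unstable.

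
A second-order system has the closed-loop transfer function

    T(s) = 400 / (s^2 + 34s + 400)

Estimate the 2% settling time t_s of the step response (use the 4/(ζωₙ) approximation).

t_s ≈ 0.2353 s

Comparing s^2 + 34s + 400 to s^2 + 2ζωₙs + ωₙ²: ωₙ = 20 rad/s and ζ = 34/(2·20) = 0.85.
ζωₙ = 34/2 = 17, so t_s ≈ 4/(ζωₙ) = 4/17 ≈ 0.2353 s.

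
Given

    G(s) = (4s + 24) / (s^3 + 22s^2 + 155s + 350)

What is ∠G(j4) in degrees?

∠G(j4) ≈ -56.52°

At s = j4: numerator = 24 + j16, denominator = -2 + j556.
∠G = ∠num − ∠den = 33.690° − (90.206°) = -56.52°.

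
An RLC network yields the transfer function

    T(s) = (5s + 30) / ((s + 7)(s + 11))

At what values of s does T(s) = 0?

Set the numerator to zero: 5s + 30 = 0, i.e. 5·(s + 6) = 0.
So s = -6.

s = -6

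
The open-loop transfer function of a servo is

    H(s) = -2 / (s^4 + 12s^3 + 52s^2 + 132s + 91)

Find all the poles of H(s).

The poles are the roots of the denominator s^4 + 12s^3 + 52s^2 + 132s + 91 = 0.
Trying s = -7: the polynomial evaluates to 0, so (s + 7) is a factor.
Dividing out leaves s^3 + 5s^2 + 17s + 13 = 0.
This factors further as (s^2 + 4s + 13)(s + 1) = 0.

s = -2 + 3j, -2 - 3j, -7, -1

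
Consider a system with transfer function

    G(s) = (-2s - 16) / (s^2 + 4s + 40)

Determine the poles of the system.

The poles are the roots of the denominator s^2 + 4s + 40 = 0.
Using the quadratic formula: s = (-4 ± √(-144))/2 = -2 ± 6j.

s = -2 ± 6j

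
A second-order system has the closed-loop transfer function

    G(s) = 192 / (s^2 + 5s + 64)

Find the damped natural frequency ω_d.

Comparing s^2 + 5s + 64 to s^2 + 2ζωₙs + ωₙ²: ωₙ = 8 rad/s and ζ = 5/(2·8) = 0.3125.
ζωₙ = 5/2 = 2.5, so ω_d = ωₙ√(1−ζ²) = √(ωₙ² − (ζωₙ)²) = √(64 − 2.5²) = √57.75 ≈ 7.599 rad/s.

ω_d ≈ 7.599 rad/s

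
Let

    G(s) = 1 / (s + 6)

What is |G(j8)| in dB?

|G(j8)|_dB ≈ -20 dB

Substitute s = j8: numerator = 1, denominator = 6 + j8.
|G(j8)| = |1| / |6 + j8| = 1 / 10 = 0.1000.
In decibels: 20·log₁₀(0.1000) ≈ -20 dB.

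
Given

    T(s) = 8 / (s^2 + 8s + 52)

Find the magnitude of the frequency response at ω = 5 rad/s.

Substitute s = j5: numerator = 8, denominator = 27 + j40.
|T(j5)| = |8| / |27 + j40| = 8 / 48.260 ≈ 0.1658.

|T(j5)| ≈ 0.1658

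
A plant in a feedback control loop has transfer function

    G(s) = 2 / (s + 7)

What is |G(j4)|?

Substitute s = j4: numerator = 2, denominator = 7 + j4.
|G(j4)| = |2| / |7 + j4| = 2 / 8.0623 ≈ 0.2481.

|G(j4)| ≈ 0.2481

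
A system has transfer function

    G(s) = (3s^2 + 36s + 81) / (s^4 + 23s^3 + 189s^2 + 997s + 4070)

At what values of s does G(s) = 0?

s = -3, -9

Set the numerator to zero: 3s^2 + 36s + 81 = 0, i.e. 3·(s^2 + 12s + 27) = 0.
Factoring: (s + 3)(s + 9) = 0.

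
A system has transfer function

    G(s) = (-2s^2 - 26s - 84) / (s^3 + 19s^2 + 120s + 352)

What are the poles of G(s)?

s = -4 + 4j, -4 - 4j, -11

The poles are the roots of the denominator s^3 + 19s^2 + 120s + 352 = 0.
Trying s = -11: the polynomial evaluates to 0, so (s + 11) is a factor.
Dividing out leaves s^2 + 8s + 32 = 0.
The quadratic formula then gives s = -4 ± 4j.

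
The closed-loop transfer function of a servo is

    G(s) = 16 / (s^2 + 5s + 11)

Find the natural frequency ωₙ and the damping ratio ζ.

ωₙ ≈ 3.317 rad/s, ζ ≈ 0.7538

Compare the denominator to the standard form s^2 + 2ζωₙs + ωₙ².
ωₙ² = 11, so ωₙ = √11 ≈ 3.317 rad/s.
2ζωₙ = 5, so ζ = 5/(2·√11) ≈ 0.7538.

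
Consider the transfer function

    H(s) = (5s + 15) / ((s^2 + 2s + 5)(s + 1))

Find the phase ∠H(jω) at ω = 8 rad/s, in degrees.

At s = j8: numerator = 15 + j40, denominator = -187 - j456.
∠H = ∠num − ∠den = 69.444° − (-112.30°) = 181.7°, which wraps to -178.3°.

∠H(j8) ≈ -178.3°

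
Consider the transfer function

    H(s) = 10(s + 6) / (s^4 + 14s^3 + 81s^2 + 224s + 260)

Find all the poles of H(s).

The poles are the roots of the denominator s^4 + 14s^3 + 81s^2 + 224s + 260 = 0.
No real roots exist; factor into two real quadratics: (s^2 + 6s + 13)(s^2 + 8s + 20) = 0.
Each quadratic gives a conjugate pair via the quadratic formula.

s = -3 ± 2j, -4 ± 2j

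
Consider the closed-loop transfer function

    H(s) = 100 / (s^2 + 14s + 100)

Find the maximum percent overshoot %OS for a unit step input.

%OS ≈ 4.60%

Comparing s^2 + 14s + 100 to s^2 + 2ζωₙs + ωₙ²: ωₙ = 10 rad/s and ζ = 14/(2·10) = 0.7.
%OS = 100·exp(−πζ/√(1−ζ²)) = 100·exp(−π·0.7/√(1−0.7²)) ≈ 4.60%.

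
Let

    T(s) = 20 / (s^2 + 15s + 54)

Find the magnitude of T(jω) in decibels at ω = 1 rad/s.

|T(j1)|_dB ≈ -8.80 dB

Substitute s = j1: numerator = 20, denominator = 53 + j15.
|T(j1)| = |20| / |53 + j15| = 20 / 55.082 ≈ 0.3631.
In decibels: 20·log₁₀(0.3631) ≈ -8.80 dB.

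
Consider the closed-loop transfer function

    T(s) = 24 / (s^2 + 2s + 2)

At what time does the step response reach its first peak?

Comparing s^2 + 2s + 2 to s^2 + 2ζωₙs + ωₙ²: ωₙ = √2 ≈ 1.414 rad/s and ζ = 2/(2·√2) ≈ 0.7071.
ζωₙ = 2/2 = 1, so ω_d = ωₙ√(1−ζ²) = √(ωₙ² − (ζωₙ)²) = √(2 − 1²) = √1 = 1 rad/s.
t_p = π/ω_d = π/1 ≈ 3.142 s.

t_p ≈ 3.142 s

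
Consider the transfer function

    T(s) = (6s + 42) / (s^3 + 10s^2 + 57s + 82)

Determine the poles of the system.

The poles are the roots of the denominator s^3 + 10s^2 + 57s + 82 = 0.
Trying s = -2: the polynomial evaluates to 0, so (s + 2) is a factor.
Dividing out leaves s^2 + 8s + 41 = 0.
The quadratic formula then gives s = -4 ± 5j.

s = -4 ± 5j, -2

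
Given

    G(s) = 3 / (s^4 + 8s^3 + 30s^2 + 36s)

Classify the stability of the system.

The denominator s^4 + 8s^3 + 30s^2 + 36s factors as s(s + 2)(s^2 + 6s + 18), giving poles at s = 0, -2, -3 ± 3j.
Since the simple pole(s) at s = 0 lie on the jω-axis with none in the right half-plane, the system is marginally stable.

marginally stable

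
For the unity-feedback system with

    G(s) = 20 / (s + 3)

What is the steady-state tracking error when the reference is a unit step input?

e_ss = 0.1304

G(s) has no poles at the origin.
This is a Type 0 system. Kp = lim_{s→0} G(s) = 20/3.
e_ss = 1/(1 + Kp) = 1/(1 + 20/3) = 3/23 ≈ 0.1304.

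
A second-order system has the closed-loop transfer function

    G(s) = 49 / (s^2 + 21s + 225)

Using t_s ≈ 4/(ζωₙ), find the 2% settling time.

Comparing s^2 + 21s + 225 to s^2 + 2ζωₙs + ωₙ²: ωₙ = 15 rad/s and ζ = 21/(2·15) = 0.7.
ζωₙ = 21/2 = 10.5, so t_s ≈ 4/(ζωₙ) = 4/10.5 ≈ 0.3810 s.

t_s ≈ 0.3810 s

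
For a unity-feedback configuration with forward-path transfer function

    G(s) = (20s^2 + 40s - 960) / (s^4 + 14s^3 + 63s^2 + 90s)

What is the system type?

Type 1

Factor s from the denominator: s^4 + 14s^3 + 63s^2 + 90s = s·(s^3 + 14s^2 + 63s + 90).
There is 1 pole at the origin, so the system is Type 1.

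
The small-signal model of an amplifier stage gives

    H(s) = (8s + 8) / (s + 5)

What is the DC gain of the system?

Set s = 0: H(0) = (8) / (5) = 8/5.

H(0) = 8/5 ≈ 1.600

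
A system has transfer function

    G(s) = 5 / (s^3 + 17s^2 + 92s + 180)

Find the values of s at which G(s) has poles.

The poles are the roots of the denominator s^3 + 17s^2 + 92s + 180 = 0.
Trying s = -9: the polynomial evaluates to 0, so (s + 9) is a factor.
Dividing out leaves s^2 + 8s + 20 = 0.
The quadratic formula then gives s = -4 ± 2j.

s = -4 + 2j, -4 - 2j, -9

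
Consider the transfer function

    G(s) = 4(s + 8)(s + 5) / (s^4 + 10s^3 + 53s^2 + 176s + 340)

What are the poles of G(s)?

s = -4 + 2j, -4 - 2j, -1 + 4j, -1 - 4j

The poles are the roots of the denominator s^4 + 10s^3 + 53s^2 + 176s + 340 = 0.
No real roots exist; factor into two real quadratics: (s^2 + 8s + 20)(s^2 + 2s + 17) = 0.
Each quadratic gives a conjugate pair via the quadratic formula.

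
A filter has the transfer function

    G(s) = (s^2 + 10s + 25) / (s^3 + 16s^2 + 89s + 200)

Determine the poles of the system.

The poles are the roots of the denominator s^3 + 16s^2 + 89s + 200 = 0.
Trying s = -8: the polynomial evaluates to 0, so (s + 8) is a factor.
Dividing out leaves s^2 + 8s + 25 = 0.
The quadratic formula then gives s = -4 ± 3j.

s = -8, -4 + 3j, -4 - 3j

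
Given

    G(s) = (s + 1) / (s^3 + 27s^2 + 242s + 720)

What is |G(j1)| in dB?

|G(j1)|_dB ≈ -54.3 dB

Substitute s = j1: numerator = 1 + j1, denominator = 693 + j241.
|G(j1)| = |1 + j1| / |693 + j241| = 1.4142 / 733.71 ≈ 0.001927.
In decibels: 20·log₁₀(0.001927) ≈ -54.3 dB.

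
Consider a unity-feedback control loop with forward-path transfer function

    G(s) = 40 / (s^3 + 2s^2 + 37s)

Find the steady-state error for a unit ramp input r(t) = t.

G(s) has one pole at the origin.
This is a Type 1 system. Kv = lim_{s→0} s·G(s) = 40/37.
e_ss = 1/Kv = 1/(40/37) = 37/40 ≈ 0.9250.

e_ss = 0.9250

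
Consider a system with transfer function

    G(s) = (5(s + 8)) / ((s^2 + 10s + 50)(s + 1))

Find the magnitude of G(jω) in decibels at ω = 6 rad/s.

|G(j6)|_dB ≈ -17.5 dB

Substitute s = j6: numerator = 40 + j30, denominator = -346 + j144.
|G(j6)| = |40 + j30| / |-346 + j144| = 50 / 374.77 ≈ 0.1334.
In decibels: 20·log₁₀(0.1334) ≈ -17.5 dB.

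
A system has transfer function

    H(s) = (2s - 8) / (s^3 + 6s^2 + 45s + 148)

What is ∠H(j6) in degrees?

At s = j6: numerator = -8 + j12, denominator = -68 + j54.
∠H = ∠num − ∠den = 123.69° − (141.55°) = -17.86°.

∠H(j6) ≈ -17.86°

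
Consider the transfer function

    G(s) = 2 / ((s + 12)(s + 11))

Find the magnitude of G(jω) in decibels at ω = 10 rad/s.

Substitute s = j10: numerator = 2, denominator = 32 + j230.
|G(j10)| = |2| / |32 + j230| = 2 / 232.22 ≈ 0.008613.
In decibels: 20·log₁₀(0.008613) ≈ -41.3 dB.

|G(j10)|_dB ≈ -41.3 dB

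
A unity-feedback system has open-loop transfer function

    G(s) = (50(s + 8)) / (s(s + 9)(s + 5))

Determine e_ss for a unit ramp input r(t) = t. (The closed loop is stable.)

e_ss = 0.1125

G(s) has one pole at the origin.
This is a Type 1 system. Kv = lim_{s→0} s·G(s) = 400/45 = 80/9.
e_ss = 1/Kv = 1/(80/9) = 9/80 ≈ 0.1125.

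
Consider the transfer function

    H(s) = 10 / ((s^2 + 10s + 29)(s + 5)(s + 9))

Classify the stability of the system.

The poles can be read from the denominator factors: s = -5 ± 2j, -5, -9.
Since all poles lie strictly in the left half-plane, the system is stable.

stable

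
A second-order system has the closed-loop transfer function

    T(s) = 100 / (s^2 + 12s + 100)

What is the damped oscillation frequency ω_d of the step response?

Comparing s^2 + 12s + 100 to s^2 + 2ζωₙs + ωₙ²: ωₙ = 10 rad/s and ζ = 12/(2·10) = 0.6.
ζωₙ = 12/2 = 6, so ω_d = ωₙ√(1−ζ²) = √(ωₙ² − (ζωₙ)²) = √(100 − 6²) = √64 = 8 rad/s.

ω_d = 8 rad/s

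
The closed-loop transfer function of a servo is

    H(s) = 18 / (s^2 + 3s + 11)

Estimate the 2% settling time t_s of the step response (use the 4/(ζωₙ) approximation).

t_s ≈ 2.667 s

Comparing s^2 + 3s + 11 to s^2 + 2ζωₙs + ωₙ²: ωₙ = √11 ≈ 3.317 rad/s and ζ = 3/(2·√11) ≈ 0.4523.
ζωₙ = 3/2 = 1.5, so t_s ≈ 4/(ζωₙ) = 4/1.5 ≈ 2.667 s.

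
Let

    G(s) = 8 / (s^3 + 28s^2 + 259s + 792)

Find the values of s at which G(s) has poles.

s = -9, -8, -11

The poles are the roots of the denominator s^3 + 28s^2 + 259s + 792 = 0.
Trying s = -9: the polynomial evaluates to 0, so (s + 9) is a factor.
Dividing out leaves s^2 + 19s + 88 = 0.
Factoring the quadratic: (s + 8)(s + 11) = 0.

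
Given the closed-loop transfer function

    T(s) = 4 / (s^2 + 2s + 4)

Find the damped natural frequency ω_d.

Comparing s^2 + 2s + 4 to s^2 + 2ζωₙs + ωₙ²: ωₙ = 2 rad/s and ζ = 2/(2·2) = 0.5.
ζωₙ = 2/2 = 1, so ω_d = ωₙ√(1−ζ²) = √(ωₙ² − (ζωₙ)²) = √(4 − 1²) = √3 ≈ 1.732 rad/s.

ω_d ≈ 1.732 rad/s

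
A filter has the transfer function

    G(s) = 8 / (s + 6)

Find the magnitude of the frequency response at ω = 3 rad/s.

Substitute s = j3: numerator = 8, denominator = 6 + j3.
|G(j3)| = |8| / |6 + j3| = 8 / 6.7082 ≈ 1.193.

|G(j3)| ≈ 1.193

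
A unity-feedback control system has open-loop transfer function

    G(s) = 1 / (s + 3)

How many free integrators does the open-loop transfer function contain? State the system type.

The denominator has no factor of s at the origin — no free integrator — so this is a Type 0 system.

Type 0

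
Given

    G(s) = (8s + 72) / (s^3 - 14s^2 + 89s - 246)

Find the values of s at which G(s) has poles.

The poles are the roots of the denominator s^3 - 14s^2 + 89s - 246 = 0.
Trying s = 6: the polynomial evaluates to 0, so (s - 6) is a factor.
Dividing out leaves s^2 - 8s + 41 = 0.
The quadratic formula then gives s = 4 ± 5j.

s = 4 + 5j, 4 - 5j, 6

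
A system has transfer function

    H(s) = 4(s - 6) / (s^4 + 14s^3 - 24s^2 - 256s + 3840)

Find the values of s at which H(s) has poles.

s = 4 + 4j, 4 - 4j, -12, -10

The poles are the roots of the denominator s^4 + 14s^3 - 24s^2 - 256s + 3840 = 0.
Trying s = -12: the polynomial evaluates to 0, so (s + 12) is a factor.
Dividing out leaves s^3 + 2s^2 - 48s + 320 = 0.
This factors further as (s^2 - 8s + 32)(s + 10) = 0.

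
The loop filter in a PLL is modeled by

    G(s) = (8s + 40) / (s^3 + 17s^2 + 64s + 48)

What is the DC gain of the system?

G(0) = 5/6 ≈ 0.8333

Set s = 0: G(0) = (40) / (48) = 5/6.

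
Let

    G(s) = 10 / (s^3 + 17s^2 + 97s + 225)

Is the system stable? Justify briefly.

stable

The denominator s^3 + 17s^2 + 97s + 225 factors as (s^2 + 8s + 25)(s + 9), giving poles at s = -4 ± 3j, -9.
Since all poles lie strictly in the left half-plane, the system is stable.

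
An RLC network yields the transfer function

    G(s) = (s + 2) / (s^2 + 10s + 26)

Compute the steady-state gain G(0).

G(0) = 1/13 ≈ 0.07692

Set s = 0: G(0) = (2) / (26) = 1/13.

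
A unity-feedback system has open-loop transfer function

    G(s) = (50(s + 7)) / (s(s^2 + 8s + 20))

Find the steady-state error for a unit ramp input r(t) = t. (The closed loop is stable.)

G(s) has one pole at the origin.
This is a Type 1 system. Kv = lim_{s→0} s·G(s) = 350/20 = 35/2.
e_ss = 1/Kv = 1/(35/2) = 2/35 ≈ 0.05714.

e_ss = 0.05714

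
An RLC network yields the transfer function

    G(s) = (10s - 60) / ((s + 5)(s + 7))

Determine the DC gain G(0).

Set s = 0: G(0) = (-60) / (35) = -12/7.

G(0) = -12/7 ≈ -1.714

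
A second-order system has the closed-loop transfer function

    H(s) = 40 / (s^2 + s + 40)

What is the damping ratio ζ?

Compare the denominator to the standard form s^2 + 2ζωₙs + ωₙ².
ωₙ² = 40, so ωₙ = √40 ≈ 6.325 rad/s.
2ζωₙ = 1, so ζ = 1/(2·√40) ≈ 0.07906.

ζ ≈ 0.07906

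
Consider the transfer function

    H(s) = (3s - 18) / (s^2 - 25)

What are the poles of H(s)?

The poles are the roots of the denominator s^2 - 25 = 0.
Factoring: (s + 5)(s - 5) = 0, so s = -5 and s = 5.

s = -5, 5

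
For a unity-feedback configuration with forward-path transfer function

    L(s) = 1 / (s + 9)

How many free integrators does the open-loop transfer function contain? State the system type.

Type 0

The denominator has no factor of s at the origin — no free integrator — so this is a Type 0 system.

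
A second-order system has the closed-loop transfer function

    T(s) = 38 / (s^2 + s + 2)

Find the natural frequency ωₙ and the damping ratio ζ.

Compare the denominator to the standard form s^2 + 2ζωₙs + ωₙ².
ωₙ² = 2, so ωₙ = √2 ≈ 1.414 rad/s.
2ζωₙ = 1, so ζ = 1/(2·√2) ≈ 0.3536.

ωₙ ≈ 1.414 rad/s, ζ ≈ 0.3536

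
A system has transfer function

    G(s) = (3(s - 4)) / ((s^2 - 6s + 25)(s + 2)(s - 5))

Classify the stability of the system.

The poles can be read from the denominator factors: s = 3 + 4j, 3 - 4j, -2, 5.
Since the pole(s) at s = 3 ± 4j, 5 lie in the right half-plane, the system is unstable.

unstable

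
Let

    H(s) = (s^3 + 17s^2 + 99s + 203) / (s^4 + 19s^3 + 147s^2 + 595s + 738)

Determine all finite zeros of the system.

Set the numerator to zero: s^3 + 17s^2 + 99s + 203 = 0.
Factoring: (s^2 + 10s + 29)(s + 7) = 0.

s = -5 ± 2j, -7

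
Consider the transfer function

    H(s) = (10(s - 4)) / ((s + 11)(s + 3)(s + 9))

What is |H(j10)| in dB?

Substitute s = j10: numerator = -40 + j100, denominator = -2003 + j590.
|H(j10)| = |-40 + j100| / |-2003 + j590| = 107.70 / 2088.1 ≈ 0.05158.
In decibels: 20·log₁₀(0.05158) ≈ -25.8 dB.

|H(j10)|_dB ≈ -25.8 dB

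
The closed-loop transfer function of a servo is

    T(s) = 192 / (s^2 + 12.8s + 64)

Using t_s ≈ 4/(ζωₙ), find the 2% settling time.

t_s ≈ 0.6250 s

Comparing s^2 + 12.8s + 64 to s^2 + 2ζωₙs + ωₙ²: ωₙ = 8 rad/s and ζ = 12.8/(2·8) = 0.8.
ζωₙ = 12.8/2 = 6.4, so t_s ≈ 4/(ζωₙ) = 4/6.4 = 0.6250 s.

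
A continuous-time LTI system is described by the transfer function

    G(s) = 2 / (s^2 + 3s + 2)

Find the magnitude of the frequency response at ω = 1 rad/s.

Substitute s = j1: numerator = 2, denominator = 1 + j3.
|G(j1)| = |2| / |1 + j3| = 2 / 3.1623 ≈ 0.6325.

|G(j1)| ≈ 0.6325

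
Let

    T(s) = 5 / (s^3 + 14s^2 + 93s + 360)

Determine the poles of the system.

s = -8, -3 + 6j, -3 - 6j

The poles are the roots of the denominator s^3 + 14s^2 + 93s + 360 = 0.
Trying s = -8: the polynomial evaluates to 0, so (s + 8) is a factor.
Dividing out leaves s^2 + 6s + 45 = 0.
The quadratic formula then gives s = -3 ± 6j.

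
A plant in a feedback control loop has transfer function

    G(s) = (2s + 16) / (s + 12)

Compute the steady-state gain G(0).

Set s = 0: G(0) = (16) / (12) = 4/3.

G(0) = 4/3 ≈ 1.333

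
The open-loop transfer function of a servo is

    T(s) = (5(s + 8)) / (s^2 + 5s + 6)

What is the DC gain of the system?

Set s = 0: T(0) = (40) / (6) = 20/3.

T(0) = 20/3 ≈ 6.667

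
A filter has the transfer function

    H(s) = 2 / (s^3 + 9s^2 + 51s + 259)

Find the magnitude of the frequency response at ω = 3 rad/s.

|H(j3)| ≈ 0.009171

Substitute s = j3: numerator = 2, denominator = 178 + j126.
|H(j3)| = |2| / |178 + j126| = 2 / 218.08 ≈ 0.009171.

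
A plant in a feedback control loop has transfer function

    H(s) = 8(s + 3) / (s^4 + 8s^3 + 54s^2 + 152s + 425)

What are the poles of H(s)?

s = -3 + 4j, -3 - 4j, -1 + 4j, -1 - 4j

The poles are the roots of the denominator s^4 + 8s^3 + 54s^2 + 152s + 425 = 0.
No real roots exist; factor into two real quadratics: (s^2 + 6s + 25)(s^2 + 2s + 17) = 0.
Each quadratic gives a conjugate pair via the quadratic formula.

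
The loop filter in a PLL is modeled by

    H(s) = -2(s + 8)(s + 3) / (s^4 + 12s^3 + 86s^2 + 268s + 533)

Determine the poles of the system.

The poles are the roots of the denominator s^4 + 12s^3 + 86s^2 + 268s + 533 = 0.
No real roots exist; factor into two real quadratics: (s^2 + 4s + 13)(s^2 + 8s + 41) = 0.
Each quadratic gives a conjugate pair via the quadratic formula.

s = -2 ± 3j, -4 ± 5j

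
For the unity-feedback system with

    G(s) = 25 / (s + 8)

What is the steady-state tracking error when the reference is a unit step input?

e_ss = 0.2424

G(s) has no poles at the origin.
This is a Type 0 system. Kp = lim_{s→0} G(s) = 25/8.
e_ss = 1/(1 + Kp) = 1/(1 + 25/8) = 8/33 ≈ 0.2424.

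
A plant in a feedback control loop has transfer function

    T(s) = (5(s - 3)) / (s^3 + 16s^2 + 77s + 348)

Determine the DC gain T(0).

Set s = 0: T(0) = (-15) / (348) = -5/116.

T(0) = -5/116 ≈ -0.04310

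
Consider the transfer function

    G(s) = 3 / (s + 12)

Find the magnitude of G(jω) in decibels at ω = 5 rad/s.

|G(j5)|_dB ≈ -12.7 dB

Substitute s = j5: numerator = 3, denominator = 12 + j5.
|G(j5)| = |3| / |12 + j5| = 3 / 13 ≈ 0.2308.
In decibels: 20·log₁₀(0.2308) ≈ -12.7 dB.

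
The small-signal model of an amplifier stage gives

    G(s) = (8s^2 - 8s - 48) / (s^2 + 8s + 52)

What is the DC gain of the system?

G(0) = -12/13 ≈ -0.9231

Set s = 0: G(0) = (-48) / (52) = -12/13.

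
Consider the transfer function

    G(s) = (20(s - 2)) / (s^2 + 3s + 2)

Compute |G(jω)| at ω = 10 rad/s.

Substitute s = j10: numerator = -40 + j200, denominator = -98 + j30.
|G(j10)| = |-40 + j200| / |-98 + j30| = 203.96 / 102.49 ≈ 1.990.

|G(j10)| ≈ 1.990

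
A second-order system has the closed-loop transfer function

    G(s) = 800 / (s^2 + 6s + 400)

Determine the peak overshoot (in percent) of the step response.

Comparing s^2 + 6s + 400 to s^2 + 2ζωₙs + ωₙ²: ωₙ = 20 rad/s and ζ = 6/(2·20) = 0.15.
%OS = 100·exp(−πζ/√(1−ζ²)) = 100·exp(−π·0.15/√(1−0.15²)) ≈ 62.1%.

%OS ≈ 62.1%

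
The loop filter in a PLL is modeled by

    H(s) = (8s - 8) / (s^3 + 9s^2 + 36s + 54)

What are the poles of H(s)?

s = -3 ± 3j, -3

The poles are the roots of the denominator s^3 + 9s^2 + 36s + 54 = 0.
Trying s = -3: the polynomial evaluates to 0, so (s + 3) is a factor.
Dividing out leaves s^2 + 6s + 18 = 0.
The quadratic formula then gives s = -3 ± 3j.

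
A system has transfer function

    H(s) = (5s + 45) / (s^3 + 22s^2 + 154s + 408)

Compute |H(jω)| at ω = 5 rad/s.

Substitute s = j5: numerator = 45 + j25, denominator = -142 + j645.
|H(j5)| = |45 + j25| / |-142 + j645| = 51.478 / 660.45 ≈ 0.07794.

|H(j5)| ≈ 0.07794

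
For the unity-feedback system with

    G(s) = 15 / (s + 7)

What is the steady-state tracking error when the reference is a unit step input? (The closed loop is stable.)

G(s) has no poles at the origin.
This is a Type 0 system. Kp = lim_{s→0} G(s) = 15/7.
e_ss = 1/(1 + Kp) = 1/(1 + 15/7) = 7/22 ≈ 0.3182.

e_ss = 0.3182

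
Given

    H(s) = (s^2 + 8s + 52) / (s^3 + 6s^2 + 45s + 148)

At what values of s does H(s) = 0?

s = -4 ± 6j

Set the numerator to zero: s^2 + 8s + 52 = 0.
Factoring: (s^2 + 8s + 52) = 0.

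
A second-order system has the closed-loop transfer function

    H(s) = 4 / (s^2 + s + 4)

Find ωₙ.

ωₙ = 2 rad/s

Compare the denominator to the standard form s^2 + 2ζωₙs + ωₙ².
ωₙ² = 4, so ωₙ = 2 rad/s.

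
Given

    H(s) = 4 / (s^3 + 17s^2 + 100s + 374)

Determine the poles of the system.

The poles are the roots of the denominator s^3 + 17s^2 + 100s + 374 = 0.
Trying s = -11: the polynomial evaluates to 0, so (s + 11) is a factor.
Dividing out leaves s^2 + 6s + 34 = 0.
The quadratic formula then gives s = -3 ± 5j.

s = -3 + 5j, -3 - 5j, -11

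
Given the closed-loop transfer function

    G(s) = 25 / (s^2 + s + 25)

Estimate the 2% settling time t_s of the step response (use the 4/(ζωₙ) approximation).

t_s ≈ 8 s

Comparing s^2 + s + 25 to s^2 + 2ζωₙs + ωₙ²: ωₙ = 5 rad/s and ζ = 1/(2·5) = 0.1.
ζωₙ = 1/2 = 0.5, so t_s ≈ 4/(ζωₙ) = 4/0.5 = 8 s.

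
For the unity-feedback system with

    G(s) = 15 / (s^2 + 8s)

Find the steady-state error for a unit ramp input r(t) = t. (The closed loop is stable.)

e_ss = 0.5333

G(s) has one pole at the origin.
This is a Type 1 system. Kv = lim_{s→0} s·G(s) = 15/8.
e_ss = 1/Kv = 1/(15/8) = 8/15 ≈ 0.5333.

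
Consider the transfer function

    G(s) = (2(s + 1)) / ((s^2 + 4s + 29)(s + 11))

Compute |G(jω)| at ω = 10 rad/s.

|G(j10)| ≈ 0.01659

Substitute s = j10: numerator = 2 + j20, denominator = -1181 - j270.
|G(j10)| = |2 + j20| / |-1181 - j270| = 20.100 / 1211.5 ≈ 0.01659.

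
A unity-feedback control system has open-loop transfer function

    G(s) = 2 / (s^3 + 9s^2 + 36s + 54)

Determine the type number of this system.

The denominator has no factor of s at the origin — no free integrator — so this is a Type 0 system.

Type 0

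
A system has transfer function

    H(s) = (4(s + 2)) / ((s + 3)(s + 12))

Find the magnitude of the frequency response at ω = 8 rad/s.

Substitute s = j8: numerator = 8 + j32, denominator = -28 + j120.
|H(j8)| = |8 + j32| / |-28 + j120| = 32.985 / 123.22 ≈ 0.2677.

|H(j8)| ≈ 0.2677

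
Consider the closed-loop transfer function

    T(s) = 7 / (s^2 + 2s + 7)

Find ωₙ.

ωₙ ≈ 2.646 rad/s

Compare the denominator to the standard form s^2 + 2ζωₙs + ωₙ².
ωₙ² = 7, so ωₙ = √7 ≈ 2.646 rad/s.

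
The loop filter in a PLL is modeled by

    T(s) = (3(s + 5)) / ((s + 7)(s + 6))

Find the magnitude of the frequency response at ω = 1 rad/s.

|T(j1)| ≈ 0.3556

Substitute s = j1: numerator = 15 + j3, denominator = 41 + j13.
|T(j1)| = |15 + j3| / |41 + j13| = 15.297 / 43.012 ≈ 0.3556.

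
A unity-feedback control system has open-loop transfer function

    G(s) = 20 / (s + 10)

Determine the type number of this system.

Type 0

The denominator has no factor of s at the origin — no free integrator — so this is a Type 0 system.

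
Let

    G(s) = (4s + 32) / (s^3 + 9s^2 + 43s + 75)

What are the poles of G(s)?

The poles are the roots of the denominator s^3 + 9s^2 + 43s + 75 = 0.
Trying s = -3: the polynomial evaluates to 0, so (s + 3) is a factor.
Dividing out leaves s^2 + 6s + 25 = 0.
The quadratic formula then gives s = -3 ± 4j.

s = -3 + 4j, -3 - 4j, -3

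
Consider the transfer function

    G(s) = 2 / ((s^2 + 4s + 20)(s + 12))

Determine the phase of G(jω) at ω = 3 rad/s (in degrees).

∠G(j3) ≈ -61.53°

At s = j3: numerator = 2, denominator = 96 + j177.
∠G = ∠num − ∠den = 0° − (61.526°) = -61.53°.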